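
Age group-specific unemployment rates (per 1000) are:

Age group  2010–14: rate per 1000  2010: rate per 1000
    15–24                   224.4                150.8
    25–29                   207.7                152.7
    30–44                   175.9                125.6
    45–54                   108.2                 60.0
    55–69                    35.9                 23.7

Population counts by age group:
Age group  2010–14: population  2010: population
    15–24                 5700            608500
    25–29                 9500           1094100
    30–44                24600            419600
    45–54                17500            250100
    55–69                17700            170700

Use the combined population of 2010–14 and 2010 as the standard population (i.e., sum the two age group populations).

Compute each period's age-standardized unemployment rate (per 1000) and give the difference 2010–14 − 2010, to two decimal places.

Combined standard total = 2618000; weights = 0.2346, 0.4215, 0.1697, 0.1022, 0.0720.
2010–14: 0.2346×224.4 + 0.4215×207.7 + 0.1697×175.9 + 0.1022×108.2 + 0.0720×35.9 = 183.6886 per 1000.
2010: 0.2346×150.8 + 0.4215×152.7 + 0.1697×125.6 + 0.1022×60.0 + 0.0720×23.7 = 128.8975 per 1000.
Difference = 183.6886 − 128.8975 = 54.7911.

54.79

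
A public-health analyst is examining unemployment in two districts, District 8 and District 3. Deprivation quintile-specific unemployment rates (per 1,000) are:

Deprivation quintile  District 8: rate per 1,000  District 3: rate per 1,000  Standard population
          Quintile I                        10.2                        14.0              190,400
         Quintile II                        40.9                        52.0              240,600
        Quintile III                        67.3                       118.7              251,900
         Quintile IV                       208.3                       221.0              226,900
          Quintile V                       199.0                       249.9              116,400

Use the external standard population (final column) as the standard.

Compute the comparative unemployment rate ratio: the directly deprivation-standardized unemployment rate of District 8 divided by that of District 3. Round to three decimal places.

Standard total = 1,026,200; weights = 0.1855, 0.2345, 0.2455, 0.2211, 0.1134.
District 8: 0.1855×10.2 + 0.2345×40.9 + 0.2455×67.3 + 0.2211×208.3 + 0.1134×199.0 = 96.6306 per 1,000.
District 3: 0.1855×14.0 + 0.2345×52.0 + 0.2455×118.7 + 0.2211×221.0 + 0.1134×249.9 = 121.1368 per 1,000.
Ratio = 96.6306 ÷ 121.1368 = 0.79770.

0.798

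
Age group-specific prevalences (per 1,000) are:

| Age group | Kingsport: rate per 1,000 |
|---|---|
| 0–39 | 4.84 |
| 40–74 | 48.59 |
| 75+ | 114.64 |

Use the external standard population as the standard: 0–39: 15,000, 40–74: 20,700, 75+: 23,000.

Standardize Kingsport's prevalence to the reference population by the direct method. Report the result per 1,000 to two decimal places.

Standard total = 58,700; weights = 0.2555, 0.3526, 0.3918.
Standardized rate: 0.2555×4.84 + 0.3526×48.59 + 0.3918×114.64 = 63.2902 per 1,000.

63.29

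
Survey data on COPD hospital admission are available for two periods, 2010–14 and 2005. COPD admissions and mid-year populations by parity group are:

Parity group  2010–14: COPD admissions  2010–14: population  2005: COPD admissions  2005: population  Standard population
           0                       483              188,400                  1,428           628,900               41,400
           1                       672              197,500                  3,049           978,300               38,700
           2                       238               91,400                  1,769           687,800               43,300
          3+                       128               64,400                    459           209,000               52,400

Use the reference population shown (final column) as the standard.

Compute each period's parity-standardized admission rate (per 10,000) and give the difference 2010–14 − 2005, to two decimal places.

0.78

Parity-specific rates per 10,000 for 2010–14: 25.64, 34.03, 26.04, 19.88.
For 2005: 22.71, 31.17, 25.72, 21.96.
Standard total = 175,800; weights = 0.2355, 0.2201, 0.2463, 0.2981.
2010–14: 0.2355×25.64 + 0.2201×34.03 + 0.2463×26.04 + 0.2981×19.88 = 25.8654 per 10,000.
2005: 0.2355×22.71 + 0.2201×31.17 + 0.2463×25.72 + 0.2981×21.96 = 25.0889 per 10,000.
Difference = 25.8654 − 25.0889 = 0.7765.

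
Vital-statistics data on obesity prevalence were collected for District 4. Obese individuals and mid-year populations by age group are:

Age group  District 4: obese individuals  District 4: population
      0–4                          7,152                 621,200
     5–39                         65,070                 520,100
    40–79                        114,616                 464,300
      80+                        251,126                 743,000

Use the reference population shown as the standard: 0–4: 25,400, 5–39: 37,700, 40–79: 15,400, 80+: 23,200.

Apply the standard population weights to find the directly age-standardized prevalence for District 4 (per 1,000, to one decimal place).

Age-specific rates per 1,000 for District 4: 11.513, 125.111, 246.858, 337.989.
Standard total = 101,700; weights = 0.2498, 0.3707, 0.1514, 0.2281.
Standardized rate: 0.2498×11.513 + 0.3707×125.111 + 0.1514×246.858 + 0.2281×337.989 = 163.7371 per 1,000.

163.7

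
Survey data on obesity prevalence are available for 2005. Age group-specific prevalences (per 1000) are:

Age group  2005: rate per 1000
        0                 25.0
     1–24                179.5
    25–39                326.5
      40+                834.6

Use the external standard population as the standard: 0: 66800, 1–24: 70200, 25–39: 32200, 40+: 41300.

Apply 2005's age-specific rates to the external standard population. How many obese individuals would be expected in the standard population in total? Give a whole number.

Expected obese individuals = Σ (standard pop × age-specific rate ÷ 1000)
= 66800×25.0/1000 + 70200×179.5/1000 + 32200×326.5/1000 + 41300×834.6/1000
= 1670.00 + 12600.90 + 10513.30 + 34468.98 = 59253.18.

59253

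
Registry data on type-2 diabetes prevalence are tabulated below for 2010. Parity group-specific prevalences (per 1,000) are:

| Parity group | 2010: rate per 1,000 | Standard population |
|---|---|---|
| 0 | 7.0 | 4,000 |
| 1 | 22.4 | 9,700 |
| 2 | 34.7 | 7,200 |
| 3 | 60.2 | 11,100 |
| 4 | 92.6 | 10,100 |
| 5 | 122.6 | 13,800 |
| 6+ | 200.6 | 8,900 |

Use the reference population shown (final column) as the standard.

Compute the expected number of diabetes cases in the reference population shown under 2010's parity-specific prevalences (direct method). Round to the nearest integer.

5576

Expected diabetes cases = Σ (standard pop × parity-specific rate ÷ 1,000)
= 4,000×7.0/1,000 + 9,700×22.4/1,000 + 7,200×34.7/1,000 + 11,100×60.2/1,000 + 10,100×92.6/1,000 + 13,800×122.6/1,000 + 8,900×200.6/1,000
= 28.00 + 217.28 + 249.84 + 668.22 + 935.26 + 1691.88 + 1785.34 = 5575.82.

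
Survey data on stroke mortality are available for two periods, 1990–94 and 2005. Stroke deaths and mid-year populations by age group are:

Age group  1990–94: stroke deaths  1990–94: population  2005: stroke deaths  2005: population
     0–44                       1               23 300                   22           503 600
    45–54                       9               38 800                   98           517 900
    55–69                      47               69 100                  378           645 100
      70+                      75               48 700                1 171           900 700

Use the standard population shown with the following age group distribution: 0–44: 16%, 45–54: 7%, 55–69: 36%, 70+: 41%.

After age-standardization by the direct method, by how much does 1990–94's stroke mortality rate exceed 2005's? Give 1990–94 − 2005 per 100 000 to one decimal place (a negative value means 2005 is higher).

Age-specific rates per 100 000 for 1990–94: 4.29, 23.20, 68.02, 154.00.
For 2005: 4.37, 18.92, 58.60, 130.01.
Standard weights: 0.16, 0.07, 0.36, 0.41.
1990–94: 0.1600×4.29 + 0.0700×23.20 + 0.3600×68.02 + 0.4100×154.00 = 89.9383 per 100 000.
2005: 0.1600×4.37 + 0.0700×18.92 + 0.3600×58.60 + 0.4100×130.01 = 76.4220 per 100 000.
Difference = 89.9383 − 76.4220 = 13.5163.

13.5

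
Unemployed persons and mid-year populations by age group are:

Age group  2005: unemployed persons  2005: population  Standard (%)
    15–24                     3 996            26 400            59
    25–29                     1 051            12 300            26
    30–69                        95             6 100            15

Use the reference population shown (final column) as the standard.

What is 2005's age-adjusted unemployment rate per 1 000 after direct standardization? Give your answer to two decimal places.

Age-specific rates per 1 000 for 2005: 151.364, 85.447, 15.574.
Standard weights: 0.59, 0.26, 0.15.
Standardized rate: 0.5900×151.364 + 0.2600×85.447 + 0.1500×15.574 = 113.8569 per 1 000.

113.86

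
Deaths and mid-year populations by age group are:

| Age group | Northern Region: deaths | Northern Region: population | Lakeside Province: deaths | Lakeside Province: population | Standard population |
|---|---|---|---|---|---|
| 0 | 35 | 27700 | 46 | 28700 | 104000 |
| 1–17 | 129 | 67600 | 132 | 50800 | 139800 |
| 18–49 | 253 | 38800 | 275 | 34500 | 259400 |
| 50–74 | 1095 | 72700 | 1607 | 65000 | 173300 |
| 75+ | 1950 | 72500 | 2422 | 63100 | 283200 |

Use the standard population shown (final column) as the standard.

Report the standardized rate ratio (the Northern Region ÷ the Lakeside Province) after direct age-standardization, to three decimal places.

0.694

Age-specific rates per 1000 for the Northern Region: 1.264, 1.908, 6.521, 15.062, 26.897.
For the Lakeside Province: 1.603, 2.598, 7.971, 24.723, 38.384.
Standard total = 959700; weights = 0.1084, 0.1457, 0.2703, 0.1806, 0.2951.
The Northern Region: 0.1084×1.264 + 0.1457×1.908 + 0.2703×6.521 + 0.1806×15.062 + 0.2951×26.897 = 12.8342 per 1000.
The Lakeside Province: 0.1084×1.603 + 0.1457×2.598 + 0.2703×7.971 + 0.1806×24.723 + 0.2951×38.384 = 18.4978 per 1000.
Ratio = 12.8342 ÷ 18.4978 = 0.69382.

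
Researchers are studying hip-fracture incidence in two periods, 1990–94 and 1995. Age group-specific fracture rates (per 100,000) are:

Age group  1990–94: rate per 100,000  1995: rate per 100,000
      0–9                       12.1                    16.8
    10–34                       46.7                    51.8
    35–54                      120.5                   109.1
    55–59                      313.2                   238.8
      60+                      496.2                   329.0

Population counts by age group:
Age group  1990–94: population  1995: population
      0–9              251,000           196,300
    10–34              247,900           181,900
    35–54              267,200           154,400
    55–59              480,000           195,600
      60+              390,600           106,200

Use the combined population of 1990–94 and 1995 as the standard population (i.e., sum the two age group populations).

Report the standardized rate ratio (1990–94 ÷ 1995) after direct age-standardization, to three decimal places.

1.334

Combined standard total = 2,471,100; weights = 0.1810, 0.1739, 0.1706, 0.2734, 0.2010.
1990–94: 0.1810×12.1 + 0.1739×46.7 + 0.1706×120.5 + 0.2734×313.2 + 0.2010×496.2 = 216.2587 per 100,000.
1995: 0.1810×16.8 + 0.1739×51.8 + 0.1706×109.1 + 0.2734×238.8 + 0.2010×329.0 = 162.0960 per 100,000.
Ratio = 216.2587 ÷ 162.0960 = 1.33414.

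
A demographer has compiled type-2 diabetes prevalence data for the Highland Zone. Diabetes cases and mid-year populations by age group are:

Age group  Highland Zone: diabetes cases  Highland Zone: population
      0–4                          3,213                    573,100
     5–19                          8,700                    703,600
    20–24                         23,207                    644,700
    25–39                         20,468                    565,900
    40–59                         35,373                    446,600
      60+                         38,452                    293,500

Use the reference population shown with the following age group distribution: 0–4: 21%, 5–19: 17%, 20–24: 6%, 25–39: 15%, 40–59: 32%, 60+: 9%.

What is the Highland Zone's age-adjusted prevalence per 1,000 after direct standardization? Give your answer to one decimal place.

48.0

Age-specific rates per 1,000 for the Highland Zone: 5.606, 12.365, 35.997, 36.169, 79.205, 131.012.
Standard weights: 0.21, 0.17, 0.06, 0.15, 0.32, 0.09.
Standardized rate: 0.2100×5.606 + 0.1700×12.365 + 0.0600×35.997 + 0.1500×36.169 + 0.3200×79.205 + 0.0900×131.012 = 48.0012 per 1,000.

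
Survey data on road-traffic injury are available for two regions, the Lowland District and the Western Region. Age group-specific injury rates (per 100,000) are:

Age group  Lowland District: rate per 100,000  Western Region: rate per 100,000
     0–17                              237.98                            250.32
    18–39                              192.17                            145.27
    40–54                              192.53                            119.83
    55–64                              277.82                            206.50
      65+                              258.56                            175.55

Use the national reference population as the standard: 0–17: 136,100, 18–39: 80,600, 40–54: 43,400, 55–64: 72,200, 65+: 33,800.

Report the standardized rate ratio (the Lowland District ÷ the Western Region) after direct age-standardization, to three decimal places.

1.184

Standard total = 366,100; weights = 0.3718, 0.2202, 0.1185, 0.1972, 0.0923.
The Lowland District: 0.3718×237.98 + 0.2202×192.17 + 0.1185×192.53 + 0.1972×277.82 + 0.0923×258.56 = 232.2636 per 100,000.
The Western Region: 0.3718×250.32 + 0.2202×145.27 + 0.1185×119.83 + 0.1972×206.50 + 0.0923×175.55 = 196.1782 per 100,000.
Ratio = 232.2636 ÷ 196.1782 = 1.18394.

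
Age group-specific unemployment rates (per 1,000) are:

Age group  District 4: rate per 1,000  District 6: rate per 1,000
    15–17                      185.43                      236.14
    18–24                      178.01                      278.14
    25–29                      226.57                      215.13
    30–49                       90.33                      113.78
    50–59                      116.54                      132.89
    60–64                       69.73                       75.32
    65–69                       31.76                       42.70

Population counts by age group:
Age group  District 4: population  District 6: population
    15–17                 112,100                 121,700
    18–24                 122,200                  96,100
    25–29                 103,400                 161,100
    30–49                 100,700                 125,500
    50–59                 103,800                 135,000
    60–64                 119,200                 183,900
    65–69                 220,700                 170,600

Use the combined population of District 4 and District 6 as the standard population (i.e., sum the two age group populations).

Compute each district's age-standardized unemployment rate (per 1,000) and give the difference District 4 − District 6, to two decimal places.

-24.45

Combined standard total = 1,876,000; weights = 0.1246, 0.1164, 0.1410, 0.1206, 0.1273, 0.1616, 0.2086.
District 4: 0.1246×185.43 + 0.1164×178.01 + 0.1410×226.57 + 0.1206×90.33 + 0.1273×116.54 + 0.1616×69.73 + 0.2086×31.76 = 119.3849 per 1,000.
District 6: 0.1246×236.14 + 0.1164×278.14 + 0.1410×215.13 + 0.1206×113.78 + 0.1273×132.89 + 0.1616×75.32 + 0.2086×42.70 = 143.8372 per 1,000.
Difference = 119.3849 − 143.8372 = -24.4522.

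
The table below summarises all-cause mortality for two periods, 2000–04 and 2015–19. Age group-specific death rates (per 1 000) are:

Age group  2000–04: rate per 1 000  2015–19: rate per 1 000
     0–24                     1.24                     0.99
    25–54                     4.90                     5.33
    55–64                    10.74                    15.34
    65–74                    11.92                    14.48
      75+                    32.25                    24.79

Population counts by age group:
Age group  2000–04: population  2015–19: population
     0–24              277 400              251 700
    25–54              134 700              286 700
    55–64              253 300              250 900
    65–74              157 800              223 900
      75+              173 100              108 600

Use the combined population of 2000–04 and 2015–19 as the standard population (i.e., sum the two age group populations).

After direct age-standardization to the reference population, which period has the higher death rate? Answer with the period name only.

2015–19

Combined standard total = 2 118 100; weights = 0.2498, 0.1990, 0.2380, 0.1802, 0.1330.
2000–04: 0.2498×1.24 + 0.1990×4.90 + 0.2380×10.74 + 0.1802×11.92 + 0.1330×32.25 = 10.2784 per 1 000.
2015–19: 0.2498×0.99 + 0.1990×5.33 + 0.2380×15.34 + 0.1802×14.48 + 0.1330×24.79 = 10.8657 per 1 000.
The crude rates (11.23 vs 10.31) would put 2000–04 higher, but that reflects its age composition; once standardized to a common age structure, 2015–19 has the higher underlying rate.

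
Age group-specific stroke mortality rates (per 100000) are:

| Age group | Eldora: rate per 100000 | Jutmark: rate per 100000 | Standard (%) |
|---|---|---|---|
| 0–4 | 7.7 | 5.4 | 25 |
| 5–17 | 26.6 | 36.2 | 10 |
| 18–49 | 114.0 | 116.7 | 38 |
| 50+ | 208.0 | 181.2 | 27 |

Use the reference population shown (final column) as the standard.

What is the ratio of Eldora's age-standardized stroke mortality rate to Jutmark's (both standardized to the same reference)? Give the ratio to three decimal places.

1.059

Standard weights: 0.25, 0.10, 0.38, 0.27.
Eldora: 0.2500×7.7 + 0.1000×26.6 + 0.3800×114.0 + 0.2700×208.0 = 104.0650 per 100000.
Jutmark: 0.2500×5.4 + 0.1000×36.2 + 0.3800×116.7 + 0.2700×181.2 = 98.2400 per 100000.
Ratio = 104.0650 ÷ 98.2400 = 1.05929.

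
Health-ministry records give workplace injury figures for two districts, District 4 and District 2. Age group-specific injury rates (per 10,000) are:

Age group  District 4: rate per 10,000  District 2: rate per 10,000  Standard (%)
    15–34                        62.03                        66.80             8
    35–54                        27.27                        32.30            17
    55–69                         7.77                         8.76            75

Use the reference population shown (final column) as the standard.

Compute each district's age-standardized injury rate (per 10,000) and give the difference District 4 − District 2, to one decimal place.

-2.0

Standard weights: 0.08, 0.17, 0.75.
District 4: 0.0800×62.03 + 0.1700×27.27 + 0.7500×7.77 = 15.4258 per 10,000.
District 2: 0.0800×66.80 + 0.1700×32.30 + 0.7500×8.76 = 17.4050 per 10,000.
Difference = 15.4258 − 17.4050 = -1.9792.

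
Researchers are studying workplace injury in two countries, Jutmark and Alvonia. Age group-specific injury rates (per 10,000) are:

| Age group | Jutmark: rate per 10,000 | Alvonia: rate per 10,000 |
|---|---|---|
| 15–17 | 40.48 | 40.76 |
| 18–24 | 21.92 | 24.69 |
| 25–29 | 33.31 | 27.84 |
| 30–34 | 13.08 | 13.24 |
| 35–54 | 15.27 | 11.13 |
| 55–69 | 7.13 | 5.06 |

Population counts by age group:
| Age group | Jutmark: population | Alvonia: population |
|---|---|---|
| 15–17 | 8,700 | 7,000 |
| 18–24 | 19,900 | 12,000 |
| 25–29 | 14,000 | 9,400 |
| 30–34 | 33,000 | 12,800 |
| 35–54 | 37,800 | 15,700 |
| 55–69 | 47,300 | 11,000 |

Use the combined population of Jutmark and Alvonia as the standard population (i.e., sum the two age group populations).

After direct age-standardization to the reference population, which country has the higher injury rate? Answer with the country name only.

Combined standard total = 228,600; weights = 0.0687, 0.1395, 0.1024, 0.2003, 0.2340, 0.2550.
Jutmark: 0.0687×40.48 + 0.1395×21.92 + 0.1024×33.31 + 0.2003×13.08 + 0.2340×15.27 + 0.2550×7.13 = 17.2613 per 10,000.
Alvonia: 0.0687×40.76 + 0.1395×24.69 + 0.1024×27.84 + 0.2003×13.24 + 0.2340×11.13 + 0.2550×5.06 = 15.6424 per 10,000.
The crude rates (16.18 vs 18.31) would put Alvonia higher, but that reflects its age composition; once standardized to a common age structure, Jutmark has the higher underlying rate.

Jutmark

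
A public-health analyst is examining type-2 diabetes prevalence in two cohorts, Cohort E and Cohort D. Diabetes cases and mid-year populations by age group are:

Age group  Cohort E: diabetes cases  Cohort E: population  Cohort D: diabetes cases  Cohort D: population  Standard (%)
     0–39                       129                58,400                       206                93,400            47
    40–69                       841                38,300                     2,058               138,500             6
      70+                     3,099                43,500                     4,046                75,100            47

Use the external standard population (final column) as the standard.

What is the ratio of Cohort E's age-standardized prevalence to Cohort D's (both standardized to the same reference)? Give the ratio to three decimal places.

Age-specific rates per 1,000 for Cohort E: 2.209, 21.958, 71.241.
For Cohort D: 2.206, 14.859, 53.875.
Standard weights: 0.47, 0.06, 0.47.
Cohort E: 0.4700×2.209 + 0.0600×21.958 + 0.4700×71.241 = 35.8391 per 1,000.
Cohort D: 0.4700×2.206 + 0.0600×14.859 + 0.4700×53.875 = 27.2493 per 1,000.
Ratio = 35.8391 ÷ 27.2493 = 1.31523.

1.315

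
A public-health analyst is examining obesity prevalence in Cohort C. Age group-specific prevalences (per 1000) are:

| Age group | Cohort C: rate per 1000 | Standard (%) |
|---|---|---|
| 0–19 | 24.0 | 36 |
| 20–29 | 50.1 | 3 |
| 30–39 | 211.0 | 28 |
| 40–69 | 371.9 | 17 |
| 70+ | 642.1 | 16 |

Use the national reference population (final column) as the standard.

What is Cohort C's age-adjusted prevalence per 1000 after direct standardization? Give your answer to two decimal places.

235.18

Standard weights: 0.36, 0.03, 0.28, 0.17, 0.16.
Standardized rate: 0.3600×24.0 + 0.0300×50.1 + 0.2800×211.0 + 0.1700×371.9 + 0.1600×642.1 = 235.1820 per 1000.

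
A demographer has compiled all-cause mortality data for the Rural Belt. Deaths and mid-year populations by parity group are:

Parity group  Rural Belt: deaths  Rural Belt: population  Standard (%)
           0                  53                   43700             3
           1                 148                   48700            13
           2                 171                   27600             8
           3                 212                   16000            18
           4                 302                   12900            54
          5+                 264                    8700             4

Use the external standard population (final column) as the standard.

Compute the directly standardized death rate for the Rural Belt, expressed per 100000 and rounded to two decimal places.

Parity-specific rates per 100000 for the Rural Belt: 121.28, 303.90, 619.57, 1325.00, 2341.09, 3034.48.
Standard weights: 0.03, 0.13, 0.08, 0.18, 0.54, 0.04.
Standardized rate: 0.0300×121.28 + 0.1300×303.90 + 0.0800×619.57 + 0.1800×1325.00 + 0.5400×2341.09 + 0.0400×3034.48 = 1716.7762 per 100000.

1716.78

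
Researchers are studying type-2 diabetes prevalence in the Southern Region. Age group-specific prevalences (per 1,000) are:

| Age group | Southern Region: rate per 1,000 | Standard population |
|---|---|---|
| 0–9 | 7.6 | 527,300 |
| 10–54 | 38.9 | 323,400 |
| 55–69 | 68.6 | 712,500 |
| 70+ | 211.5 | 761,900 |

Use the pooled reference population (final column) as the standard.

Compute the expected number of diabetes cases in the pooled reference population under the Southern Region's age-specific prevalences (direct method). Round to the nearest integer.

226607

Expected diabetes cases = Σ (standard pop × age-specific rate ÷ 1,000)
= 527,300×7.6/1,000 + 323,400×38.9/1,000 + 712,500×68.6/1,000 + 761,900×211.5/1,000
= 4007.48 + 12580.26 + 48877.50 + 161141.85 = 226607.09.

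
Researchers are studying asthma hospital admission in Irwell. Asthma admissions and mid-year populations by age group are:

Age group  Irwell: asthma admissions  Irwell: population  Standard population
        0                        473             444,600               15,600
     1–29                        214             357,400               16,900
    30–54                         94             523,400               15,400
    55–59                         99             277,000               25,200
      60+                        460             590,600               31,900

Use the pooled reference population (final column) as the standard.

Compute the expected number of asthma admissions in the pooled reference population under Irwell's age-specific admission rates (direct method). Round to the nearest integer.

63

Age-specific rates per 10,000 for Irwell: 10.64, 5.99, 1.80, 3.57, 7.79.
Expected asthma admissions = Σ (standard pop × age-specific rate ÷ 10,000)
= 15,600×10.64/10,000 + 16,900×5.99/10,000 + 15,400×1.80/10,000 + 25,200×3.57/10,000 + 31,900×7.79/10,000
= 16.60 + 10.12 + 2.77 + 9.01 + 24.85 = 63.33.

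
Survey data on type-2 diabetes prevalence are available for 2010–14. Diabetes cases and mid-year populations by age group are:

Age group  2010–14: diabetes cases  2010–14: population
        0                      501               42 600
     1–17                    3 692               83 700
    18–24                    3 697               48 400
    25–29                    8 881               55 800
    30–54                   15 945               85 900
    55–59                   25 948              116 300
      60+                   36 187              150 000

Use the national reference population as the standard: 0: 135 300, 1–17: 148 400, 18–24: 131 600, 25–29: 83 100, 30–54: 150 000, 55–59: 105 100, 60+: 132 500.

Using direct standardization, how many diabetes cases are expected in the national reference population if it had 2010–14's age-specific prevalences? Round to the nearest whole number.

Age-specific rates per 1 000 for 2010–14: 11.761, 44.110, 76.384, 159.158, 185.623, 223.113, 241.247.
Expected diabetes cases = Σ (standard pop × age-specific rate ÷ 1 000)
= 135 300×11.761/1 000 + 148 400×44.110/1 000 + 131 600×76.384/1 000 + 83 100×159.158/1 000 + 150 000×185.623/1 000 + 105 100×223.113/1 000 + 132 500×241.247/1 000
= 1591.20 + 6545.91 + 10052.17 + 13226.01 + 27843.42 + 23449.14 + 31965.18 = 114673.04.

114673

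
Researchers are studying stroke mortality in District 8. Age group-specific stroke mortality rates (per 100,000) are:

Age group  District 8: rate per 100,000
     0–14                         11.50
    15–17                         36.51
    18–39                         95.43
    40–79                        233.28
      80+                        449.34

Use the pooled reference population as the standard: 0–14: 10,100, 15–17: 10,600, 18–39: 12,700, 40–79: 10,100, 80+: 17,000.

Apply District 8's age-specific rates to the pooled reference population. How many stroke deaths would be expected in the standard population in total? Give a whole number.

Expected stroke deaths = Σ (standard pop × age-specific rate ÷ 100,000)
= 10,100×11.50/100,000 + 10,600×36.51/100,000 + 12,700×95.43/100,000 + 10,100×233.28/100,000 + 17,000×449.34/100,000
= 1.16 + 3.87 + 12.12 + 23.56 + 76.39 = 117.10.

117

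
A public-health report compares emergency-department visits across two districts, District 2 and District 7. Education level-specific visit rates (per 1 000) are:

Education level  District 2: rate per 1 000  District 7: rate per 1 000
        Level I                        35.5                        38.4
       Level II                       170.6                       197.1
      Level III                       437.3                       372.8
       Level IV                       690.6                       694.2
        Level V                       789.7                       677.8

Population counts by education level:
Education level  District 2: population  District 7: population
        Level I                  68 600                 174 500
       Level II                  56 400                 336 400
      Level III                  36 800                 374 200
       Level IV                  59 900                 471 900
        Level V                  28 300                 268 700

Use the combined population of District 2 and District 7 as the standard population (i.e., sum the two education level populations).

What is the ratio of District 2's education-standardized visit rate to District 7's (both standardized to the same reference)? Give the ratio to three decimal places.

1.058

Combined standard total = 1 875 700; weights = 0.1296, 0.2094, 0.2191, 0.2835, 0.1583.
District 2: 0.1296×35.5 + 0.2094×170.6 + 0.2191×437.3 + 0.2835×690.6 + 0.1583×789.7 = 456.9889 per 1 000.
District 7: 0.1296×38.4 + 0.2094×197.1 + 0.2191×372.8 + 0.2835×694.2 + 0.1583×677.8 = 432.0834 per 1 000.
Ratio = 456.9889 ÷ 432.0834 = 1.05764.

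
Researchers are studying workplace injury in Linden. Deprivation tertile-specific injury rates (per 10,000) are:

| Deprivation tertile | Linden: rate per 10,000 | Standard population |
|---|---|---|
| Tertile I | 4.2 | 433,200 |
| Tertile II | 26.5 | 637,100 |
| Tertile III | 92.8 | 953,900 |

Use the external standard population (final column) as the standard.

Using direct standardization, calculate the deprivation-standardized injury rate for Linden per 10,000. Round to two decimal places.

52.97

Standard total = 2,024,200; weights = 0.2140, 0.3147, 0.4712.
Standardized rate: 0.2140×4.2 + 0.3147×26.5 + 0.4712×92.8 = 52.9713 per 10,000.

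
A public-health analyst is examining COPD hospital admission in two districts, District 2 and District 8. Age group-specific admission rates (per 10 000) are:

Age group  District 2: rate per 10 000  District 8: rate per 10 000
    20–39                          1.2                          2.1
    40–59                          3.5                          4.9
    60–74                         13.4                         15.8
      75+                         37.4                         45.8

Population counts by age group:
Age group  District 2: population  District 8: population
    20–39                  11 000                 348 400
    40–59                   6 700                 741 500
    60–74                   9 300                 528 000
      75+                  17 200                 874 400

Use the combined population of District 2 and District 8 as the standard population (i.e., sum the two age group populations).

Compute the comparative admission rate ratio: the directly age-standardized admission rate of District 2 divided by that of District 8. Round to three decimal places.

Combined standard total = 2 536 500; weights = 0.1417, 0.2950, 0.2118, 0.3515.
District 2: 0.1417×1.2 + 0.2950×3.5 + 0.2118×13.4 + 0.3515×37.4 = 17.1873 per 10 000.
District 8: 0.1417×2.1 + 0.2950×4.9 + 0.2118×15.8 + 0.3515×45.8 = 21.1889 per 10 000.
Ratio = 17.1873 ÷ 21.1889 = 0.81115.

0.811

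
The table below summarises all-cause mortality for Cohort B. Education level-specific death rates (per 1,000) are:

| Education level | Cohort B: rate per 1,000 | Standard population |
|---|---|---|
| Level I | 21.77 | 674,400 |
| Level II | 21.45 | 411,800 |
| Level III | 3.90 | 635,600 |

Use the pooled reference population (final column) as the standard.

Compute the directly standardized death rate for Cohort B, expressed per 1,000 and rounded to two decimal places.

15.10

Standard total = 1,721,800; weights = 0.3917, 0.2392, 0.3691.
Standardized rate: 0.3917×21.77 + 0.2392×21.45 + 0.3691×3.90 = 15.0968 per 1,000.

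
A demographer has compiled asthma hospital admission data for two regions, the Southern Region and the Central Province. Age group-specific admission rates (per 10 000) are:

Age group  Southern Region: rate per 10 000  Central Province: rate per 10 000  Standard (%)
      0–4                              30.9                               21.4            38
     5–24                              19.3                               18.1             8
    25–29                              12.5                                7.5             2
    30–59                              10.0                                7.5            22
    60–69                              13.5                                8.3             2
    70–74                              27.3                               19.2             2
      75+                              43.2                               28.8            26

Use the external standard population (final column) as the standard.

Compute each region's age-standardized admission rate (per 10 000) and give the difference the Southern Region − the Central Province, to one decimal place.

8.4

Standard weights: 0.38, 0.08, 0.02, 0.22, 0.02, 0.02, 0.26.
The Southern Region: 0.3800×30.9 + 0.0800×19.3 + 0.0200×12.5 + 0.2200×10.0 + 0.0200×13.5 + 0.0200×27.3 + 0.2600×43.2 = 27.7840 per 10 000.
The Central Province: 0.3800×21.4 + 0.0800×18.1 + 0.0200×7.5 + 0.2200×7.5 + 0.0200×8.3 + 0.0200×19.2 + 0.2600×28.8 = 19.4180 per 10 000.
Difference = 27.7840 − 19.4180 = 8.3660.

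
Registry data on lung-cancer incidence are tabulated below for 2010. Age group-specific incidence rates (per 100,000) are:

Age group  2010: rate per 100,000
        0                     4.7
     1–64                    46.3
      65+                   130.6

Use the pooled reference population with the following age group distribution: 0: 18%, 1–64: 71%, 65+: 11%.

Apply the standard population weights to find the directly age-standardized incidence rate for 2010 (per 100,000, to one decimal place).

Standard weights: 0.18, 0.71, 0.11.
Standardized rate: 0.1800×4.7 + 0.7100×46.3 + 0.1100×130.6 = 48.0850 per 100,000.

48.1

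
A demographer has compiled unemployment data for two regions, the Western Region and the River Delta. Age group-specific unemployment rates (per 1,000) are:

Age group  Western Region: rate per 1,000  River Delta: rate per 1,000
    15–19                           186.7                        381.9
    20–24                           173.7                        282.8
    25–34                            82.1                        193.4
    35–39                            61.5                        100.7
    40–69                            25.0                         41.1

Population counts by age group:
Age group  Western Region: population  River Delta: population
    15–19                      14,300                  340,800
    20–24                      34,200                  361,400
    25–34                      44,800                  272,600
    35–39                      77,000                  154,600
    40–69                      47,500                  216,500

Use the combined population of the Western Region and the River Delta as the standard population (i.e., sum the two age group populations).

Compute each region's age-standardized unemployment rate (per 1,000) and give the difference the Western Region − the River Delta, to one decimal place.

Combined standard total = 1,563,700; weights = 0.2271, 0.2530, 0.2030, 0.1481, 0.1688.
The Western Region: 0.2271×186.7 + 0.2530×173.7 + 0.2030×82.1 + 0.1481×61.5 + 0.1688×25.0 = 116.3361 per 1,000.
The River Delta: 0.2271×381.9 + 0.2530×282.8 + 0.2030×193.4 + 0.1481×100.7 + 0.1688×41.1 = 219.3810 per 1,000.
Difference = 116.3361 − 219.3810 = -103.0448.

-103.0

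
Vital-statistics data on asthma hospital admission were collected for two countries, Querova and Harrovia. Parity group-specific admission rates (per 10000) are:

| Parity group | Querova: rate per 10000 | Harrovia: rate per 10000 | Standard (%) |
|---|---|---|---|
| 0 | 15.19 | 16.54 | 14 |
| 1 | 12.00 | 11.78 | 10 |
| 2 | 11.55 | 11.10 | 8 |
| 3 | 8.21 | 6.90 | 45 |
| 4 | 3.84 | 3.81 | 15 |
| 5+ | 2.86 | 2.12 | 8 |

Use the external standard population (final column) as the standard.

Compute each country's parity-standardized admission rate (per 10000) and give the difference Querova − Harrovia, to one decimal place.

0.5

Standard weights: 0.14, 0.10, 0.08, 0.45, 0.15, 0.08.
Querova: 0.1400×15.19 + 0.1000×12.00 + 0.0800×11.55 + 0.4500×8.21 + 0.1500×3.84 + 0.0800×2.86 = 8.7499 per 10000.
Harrovia: 0.1400×16.54 + 0.1000×11.78 + 0.0800×11.10 + 0.4500×6.90 + 0.1500×3.81 + 0.0800×2.12 = 8.2277 per 10000.
Difference = 8.7499 − 8.2277 = 0.5222.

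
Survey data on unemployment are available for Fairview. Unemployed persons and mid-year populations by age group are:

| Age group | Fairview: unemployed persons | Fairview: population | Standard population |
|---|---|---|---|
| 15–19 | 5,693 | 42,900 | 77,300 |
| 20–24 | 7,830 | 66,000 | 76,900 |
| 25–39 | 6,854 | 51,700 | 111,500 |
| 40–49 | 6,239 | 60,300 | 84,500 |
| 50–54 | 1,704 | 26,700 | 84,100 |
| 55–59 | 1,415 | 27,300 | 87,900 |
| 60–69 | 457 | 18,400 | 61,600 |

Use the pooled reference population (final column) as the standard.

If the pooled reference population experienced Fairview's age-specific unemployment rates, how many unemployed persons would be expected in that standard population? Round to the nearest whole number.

Age-specific rates per 1,000 for Fairview: 132.704, 118.636, 132.573, 103.466, 63.820, 51.832, 24.837.
Expected unemployed persons = Σ (standard pop × age-specific rate ÷ 1,000)
= 77,300×132.704/1,000 + 76,900×118.636/1,000 + 111,500×132.573/1,000 + 84,500×103.466/1,000 + 84,100×63.820/1,000 + 87,900×51.832/1,000 + 61,600×24.837/1,000
= 10258.02 + 9123.14 + 14781.84 + 8742.88 + 5367.28 + 4555.99 + 1529.96 = 54359.09.

54359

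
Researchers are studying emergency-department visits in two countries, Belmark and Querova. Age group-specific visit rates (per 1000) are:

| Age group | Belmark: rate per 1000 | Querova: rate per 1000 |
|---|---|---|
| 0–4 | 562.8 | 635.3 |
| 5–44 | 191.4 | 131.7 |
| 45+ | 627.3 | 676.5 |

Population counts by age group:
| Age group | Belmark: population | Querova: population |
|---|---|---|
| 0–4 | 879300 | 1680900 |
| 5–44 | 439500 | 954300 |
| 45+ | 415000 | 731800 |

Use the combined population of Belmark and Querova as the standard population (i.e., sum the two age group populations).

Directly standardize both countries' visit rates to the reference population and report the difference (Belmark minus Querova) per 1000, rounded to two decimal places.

-31.14

Combined standard total = 5100800; weights = 0.5019, 0.2733, 0.2248.
Belmark: 0.5019×562.8 + 0.2733×191.4 + 0.2248×627.3 = 475.8159 per 1000.
Querova: 0.5019×635.3 + 0.2733×131.7 + 0.2248×676.5 = 506.9536 per 1000.
Difference = 475.8159 − 506.9536 = -31.1377.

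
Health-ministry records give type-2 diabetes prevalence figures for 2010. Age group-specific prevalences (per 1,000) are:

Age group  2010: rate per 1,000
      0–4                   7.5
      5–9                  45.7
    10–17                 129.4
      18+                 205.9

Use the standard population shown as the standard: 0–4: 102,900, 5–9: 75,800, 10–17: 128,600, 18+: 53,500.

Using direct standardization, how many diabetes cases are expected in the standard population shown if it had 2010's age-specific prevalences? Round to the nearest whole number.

31892

Expected diabetes cases = Σ (standard pop × age-specific rate ÷ 1,000)
= 102,900×7.5/1,000 + 75,800×45.7/1,000 + 128,600×129.4/1,000 + 53,500×205.9/1,000
= 771.75 + 3464.06 + 16640.84 + 11015.65 = 31892.30.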